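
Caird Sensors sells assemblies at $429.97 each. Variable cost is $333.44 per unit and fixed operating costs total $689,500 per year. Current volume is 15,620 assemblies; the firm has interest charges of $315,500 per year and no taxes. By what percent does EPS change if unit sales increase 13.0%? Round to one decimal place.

+39.0%

At 15,620 units, contribution = 15,620 × $96.53 = $1,507,798.60.
Subtracting fixed costs: EBIT = $1,507,798.60 − $689,500 = $818,298.60.
After interest of $315,500.00, pre-tax earnings = $502,798.60.
DCL = total CM / (EBIT − I) = $1,507,798.60 / $502,798.60 = 2.9988.
EPS therefore changes by 2.9988 × (+13.0%) = +39.0%.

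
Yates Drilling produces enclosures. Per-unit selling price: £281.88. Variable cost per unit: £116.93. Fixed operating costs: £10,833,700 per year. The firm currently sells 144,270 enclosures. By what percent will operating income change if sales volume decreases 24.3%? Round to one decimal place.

Contribution at this volume is 144,270 × £164.95 = £23,797,336.50.
Operating income = contribution − fixed costs = £23,797,336.50 − £10,833,700 = £12,963,636.50.
DOL = contribution ÷ EBIT = £23,797,336.50 ÷ £12,963,636.50 = 1.8357.
%ΔEBIT = DOL × %ΔSales = 1.8357 × -24.3% = -44.6%.

-44.6%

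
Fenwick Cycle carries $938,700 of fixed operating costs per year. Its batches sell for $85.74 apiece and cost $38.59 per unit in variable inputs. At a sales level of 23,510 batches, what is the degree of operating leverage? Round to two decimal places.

6.53

At 23,510 units, contribution = 23,510 × $47.15 = $1,108,496.50.
Subtracting fixed costs: EBIT = $1,108,496.50 − $938,700 = $169,796.50.
Degree of operating leverage = $1,108,496.50 / $169,796.50 = 6.5284.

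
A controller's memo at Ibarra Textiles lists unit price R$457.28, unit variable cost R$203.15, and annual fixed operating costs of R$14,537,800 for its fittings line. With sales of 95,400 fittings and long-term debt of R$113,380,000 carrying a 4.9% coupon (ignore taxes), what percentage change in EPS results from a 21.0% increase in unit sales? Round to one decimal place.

+122.7%

At 95,400 units, contribution = 95,400 × R$254.13 = R$24,244,002.00.
Subtracting fixed costs: EBIT = R$24,244,002.00 − R$14,537,800 = R$9,706,202.00.
Interest = R$5,555,620.00, so EBIT − I = R$4,150,582.00.
Degree of combined leverage = contribution ÷ (EBIT − I) = R$24,244,002.00 ÷ R$4,150,582.00 = 5.8411.
EPS therefore changes by 5.8411 × (+21.0%) = +122.7%.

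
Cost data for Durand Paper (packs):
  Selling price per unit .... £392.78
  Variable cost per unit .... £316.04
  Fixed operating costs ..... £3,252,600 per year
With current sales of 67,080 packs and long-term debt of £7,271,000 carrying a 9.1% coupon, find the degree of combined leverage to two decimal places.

Contribution at this volume is 67,080 × £76.74 = £5,147,719.20.
Subtracting fixed costs: EBIT = £5,147,719.20 − £3,252,600 = £1,895,119.20. Interest = £661,661.00.
DOL = £5,147,719.20 ÷ £1,895,119.20 = 2.7163; DFL = £1,895,119.20 ÷ £1,233,458.20 = 1.5364.
Combined leverage = 2.7163 × 1.5364 = 4.1733.

4.17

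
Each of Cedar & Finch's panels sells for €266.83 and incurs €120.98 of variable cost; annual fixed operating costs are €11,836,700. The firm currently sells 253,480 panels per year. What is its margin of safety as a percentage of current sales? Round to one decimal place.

68.0%

Each unit contributes €266.83 − €120.98 = €145.85. Break-even units = €11,836,700 ÷ €145.85 = 81,156.67; break-even revenue = 81,156.67 × €266.83 = €21,655,033.67.
Actual sales revenue = 253,480 × €266.83 = €67,636,068.40.
Margin of safety = (€67,636,068.40 − €21,655,033.67) ÷ €67,636,068.40 = 68.0%.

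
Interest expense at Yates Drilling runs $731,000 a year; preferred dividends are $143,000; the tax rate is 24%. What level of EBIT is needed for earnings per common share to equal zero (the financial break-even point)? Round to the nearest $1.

Preferred dividends are paid after tax, so their pre-tax equivalent is $143,000 ÷ (1 − 0.24) = $188,157.89.
Financial break-even EBIT = interest + D_p ÷ (1 − t) = $731,000 + $188,157.89 = $919,157.89.

$919,158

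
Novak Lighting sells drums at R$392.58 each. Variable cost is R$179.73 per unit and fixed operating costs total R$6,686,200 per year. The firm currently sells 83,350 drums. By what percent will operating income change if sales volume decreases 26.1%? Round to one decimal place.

At 83,350 units, contribution = 83,350 × R$212.85 = R$17,741,047.50.
Subtracting fixed costs: EBIT = R$17,741,047.50 − R$6,686,200 = R$11,054,847.50.
Degree of operating leverage = R$17,741,047.50 / R$11,054,847.50 = 1.6048.
Operating income changes by 1.6048 × -26.1% = -41.9%.

-41.9%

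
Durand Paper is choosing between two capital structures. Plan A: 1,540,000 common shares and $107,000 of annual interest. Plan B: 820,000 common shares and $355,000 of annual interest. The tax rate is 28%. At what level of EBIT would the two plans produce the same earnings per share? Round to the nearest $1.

Set EPS_A = EPS_B: (EBIT − $107,000)(1 − 0.28) ÷ 1,540,000 = (EBIT − $355,000)(1 − 0.28) ÷ 820,000.
The (1 − t) factor cancels: (EBIT − 107,000) × 820,000 = (EBIT − 355,000) × 1,540,000.
EBIT × (1,540,000 − 820,000) = 355,000 × 1,540,000 − 107,000 × 820,000 = 458,960,000,000, so EBIT = 458,960,000,000 ÷ 720,000 = 637,444.44.

$637,444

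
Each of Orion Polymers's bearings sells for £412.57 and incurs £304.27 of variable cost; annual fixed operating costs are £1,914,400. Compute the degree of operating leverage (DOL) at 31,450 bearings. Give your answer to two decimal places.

2.28

Total contribution margin = 31,450 × £108.30 = £3,406,035.00.
Subtracting fixed costs: EBIT = £3,406,035.00 − £1,914,400 = £1,491,635.00.
So DOL = total CM / EBIT = £3,406,035.00 / £1,491,635.00 = 2.2834.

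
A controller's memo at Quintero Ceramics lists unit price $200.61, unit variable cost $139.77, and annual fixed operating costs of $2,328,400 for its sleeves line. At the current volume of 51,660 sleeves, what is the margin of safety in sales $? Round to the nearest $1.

$2,685,992

Contribution margin per unit = $200.61 − $139.77 = $60.84. Break-even units = $2,328,400 ÷ $60.84 = 38,270.87; break-even revenue = 38,270.87 × $200.61 = $7,677,520.12.
Current sales = 51,660 × $200.61 = $10,363,512.60.
Margin of safety = $10,363,512.60 − $7,677,520.12 = $2,685,992.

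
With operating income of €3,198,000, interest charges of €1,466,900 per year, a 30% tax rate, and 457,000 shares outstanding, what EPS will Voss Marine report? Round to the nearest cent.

Pre-tax income = €3,198,000 − €1,466,900.00 = €1,731,100.00.
Net income = €1,731,100.00 × (1 − 0.30) = €1,211,770.00.
EPS = €1,211,770.00 ÷ 457,000 = €2.65.

€2.65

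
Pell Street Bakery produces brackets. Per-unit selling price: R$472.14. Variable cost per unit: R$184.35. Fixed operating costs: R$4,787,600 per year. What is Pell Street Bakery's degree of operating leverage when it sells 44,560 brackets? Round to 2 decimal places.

Total contribution margin = 44,560 × R$287.79 = R$12,823,922.40.
Operating income = contribution − fixed costs = R$12,823,922.40 − R$4,787,600 = R$8,036,322.40.
So DOL = total CM / EBIT = R$12,823,922.40 / R$8,036,322.40 = 1.5957.

1.60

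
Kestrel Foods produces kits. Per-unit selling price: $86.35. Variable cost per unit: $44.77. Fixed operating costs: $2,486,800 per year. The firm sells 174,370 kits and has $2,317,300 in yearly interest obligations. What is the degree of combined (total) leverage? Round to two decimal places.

2.96

Contribution at this volume is 174,370 × $41.58 = $7,250,304.60.
Subtracting fixed costs: EBIT = $7,250,304.60 − $2,486,800 = $4,763,504.60. Interest = $2,317,300.00, so EBIT − I = $2,446,204.60.
DCL = contribution ÷ (EBIT − I) = $7,250,304.60 ÷ $2,446,204.60 = 2.9639.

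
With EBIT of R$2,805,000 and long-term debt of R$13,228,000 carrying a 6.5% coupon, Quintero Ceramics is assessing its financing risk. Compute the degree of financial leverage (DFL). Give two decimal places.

1.44

Annual interest charges come to R$859,820.00.
Degree of financial leverage = EBIT / (EBIT − interest) = R$2,805,000 / R$1,945,180.00 = 1.4420.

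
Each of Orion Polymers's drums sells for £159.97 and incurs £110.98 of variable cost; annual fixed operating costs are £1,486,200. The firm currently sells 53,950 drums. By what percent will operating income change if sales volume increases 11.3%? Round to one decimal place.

+25.8%

Total contribution margin = 53,950 × £48.99 = £2,643,010.50.
Operating income = contribution − fixed costs = £2,643,010.50 − £1,486,200 = £1,156,810.50.
So DOL = total CM / EBIT = £2,643,010.50 / £1,156,810.50 = 2.2847.
Operating income changes by 2.2847 × +11.3% = +25.8%.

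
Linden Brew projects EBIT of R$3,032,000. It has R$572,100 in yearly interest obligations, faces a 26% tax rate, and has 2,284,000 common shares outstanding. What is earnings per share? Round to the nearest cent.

Interest = R$572,100.00, so EBT = R$3,032,000 − R$572,100.00 = R$2,459,900.00.
After tax at 26%: net income = R$2,459,900.00 × 0.74 = R$1,820,326.00.
EPS = R$1,820,326.00 ÷ 2,284,000 = R$0.80.

R$0.80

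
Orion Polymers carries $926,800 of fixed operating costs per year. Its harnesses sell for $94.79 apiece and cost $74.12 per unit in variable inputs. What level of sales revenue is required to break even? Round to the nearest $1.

CM per unit = $94.79 − $74.12 = $20.67; CM ratio = $20.67 / $94.79 = 0.2181.
Break-even revenue = fixed costs × price ÷ CM = $926,800 × $94.79 ÷ $20.67 = $4,250,187.

$4,250,187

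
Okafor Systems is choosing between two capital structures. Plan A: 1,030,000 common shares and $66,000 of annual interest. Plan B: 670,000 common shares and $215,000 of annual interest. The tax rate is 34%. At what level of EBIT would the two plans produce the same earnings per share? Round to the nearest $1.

Set EPS_A = EPS_B: (EBIT − $66,000)(1 − 0.34) ÷ 1,030,000 = (EBIT − $215,000)(1 − 0.34) ÷ 670,000.
Cancelling (1 − t) and cross-multiplying: 670,000·(EBIT − 66,000) = 1,030,000·(EBIT − 215,000).
EBIT × (1,030,000 − 670,000) = 215,000 × 1,030,000 − 66,000 × 670,000 = 177,230,000,000, so EBIT = 177,230,000,000 ÷ 360,000 = 492,305.56.

$492,306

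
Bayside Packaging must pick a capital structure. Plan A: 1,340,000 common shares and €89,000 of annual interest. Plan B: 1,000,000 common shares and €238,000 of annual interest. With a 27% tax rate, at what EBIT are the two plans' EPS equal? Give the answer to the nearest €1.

€676,235

At indifference, (EBIT − 89,000)(1 − t)/1,340,000 = (EBIT − 238,000)(1 − t)/1,000,000.
Cancelling (1 − t) and cross-multiplying: 1,000,000·(EBIT − 89,000) = 1,340,000·(EBIT − 238,000).
EBIT × (1,340,000 − 1,000,000) = 238,000 × 1,340,000 − 89,000 × 1,000,000 = 229,920,000,000, so EBIT = 229,920,000,000 ÷ 340,000 = 676,235.29.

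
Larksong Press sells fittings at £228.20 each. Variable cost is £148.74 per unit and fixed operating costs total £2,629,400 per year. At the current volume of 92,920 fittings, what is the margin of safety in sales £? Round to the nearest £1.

£13,653,009

Each unit contributes £228.20 − £148.74 = £79.46. Break-even units = £2,629,400 ÷ £79.46 = 33,090.86; break-even revenue = 33,090.86 × £228.20 = £7,551,335.01.
Current sales = 92,920 × £228.20 = £21,204,344.00.
Margin of safety = £21,204,344.00 − £7,551,335.01 = £13,653,009.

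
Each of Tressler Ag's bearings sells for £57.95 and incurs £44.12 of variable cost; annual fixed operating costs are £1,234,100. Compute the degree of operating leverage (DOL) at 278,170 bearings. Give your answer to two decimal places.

At 278,170 units, contribution = 278,170 × £13.83 = £3,847,091.10.
EBIT = £3,847,091.10 − £1,234,100 = £2,612,991.10.
So DOL = total CM / EBIT = £3,847,091.10 / £2,612,991.10 = 1.4723.

1.47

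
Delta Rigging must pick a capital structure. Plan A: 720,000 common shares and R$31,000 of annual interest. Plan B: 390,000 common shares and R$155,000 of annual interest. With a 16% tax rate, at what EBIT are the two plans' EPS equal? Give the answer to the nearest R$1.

Set EPS_A = EPS_B: (EBIT − R$31,000)(1 − 0.16) ÷ 720,000 = (EBIT − R$155,000)(1 − 0.16) ÷ 390,000.
The (1 − t) factor cancels: (EBIT − 31,000) × 390,000 = (EBIT − 155,000) × 720,000.
Solving, EBIT = (155,000·720,000 − 31,000·390,000) / (720,000 − 390,000) = 99,510,000,000 / 330,000 = 301,545.45.

R$301,545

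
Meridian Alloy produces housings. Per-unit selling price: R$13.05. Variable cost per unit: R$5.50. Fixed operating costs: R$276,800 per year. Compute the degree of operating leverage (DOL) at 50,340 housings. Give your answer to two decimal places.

At 50,340 units, contribution = 50,340 × R$7.55 = R$380,067.00.
Subtracting fixed costs: EBIT = R$380,067.00 − R$276,800 = R$103,267.00.
So DOL = total CM / EBIT = R$380,067.00 / R$103,267.00 = 3.6804.

3.68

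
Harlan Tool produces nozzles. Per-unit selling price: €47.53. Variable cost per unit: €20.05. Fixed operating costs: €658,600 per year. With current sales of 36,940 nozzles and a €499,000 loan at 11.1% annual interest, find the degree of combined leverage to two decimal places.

At 36,940 units, contribution = 36,940 × €27.48 = €1,015,111.20.
Operating income = contribution − fixed costs = €1,015,111.20 − €658,600 = €356,511.20. Interest = €55,389.00.
DOL = €1,015,111.20 ÷ €356,511.20 = 2.8473; DFL = €356,511.20 ÷ €301,122.20 = 1.1839.
Combined leverage = 2.8473 × 1.1839 = 3.3709.

3.37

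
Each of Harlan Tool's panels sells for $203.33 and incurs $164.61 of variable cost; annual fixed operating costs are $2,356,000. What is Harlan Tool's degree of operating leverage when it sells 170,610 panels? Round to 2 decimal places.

Total contribution margin = 170,610 × $38.72 = $6,606,019.20.
Subtracting fixed costs: EBIT = $6,606,019.20 − $2,356,000 = $4,250,019.20.
DOL = contribution ÷ EBIT = $6,606,019.20 ÷ $4,250,019.20 = 1.5544.

1.55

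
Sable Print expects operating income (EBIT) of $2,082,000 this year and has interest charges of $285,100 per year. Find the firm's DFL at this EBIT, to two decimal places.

Annual interest charges come to $285,100.00.
Degree of financial leverage = EBIT / (EBIT − interest) = $2,082,000 / $1,796,900.00 = 1.1587.

1.16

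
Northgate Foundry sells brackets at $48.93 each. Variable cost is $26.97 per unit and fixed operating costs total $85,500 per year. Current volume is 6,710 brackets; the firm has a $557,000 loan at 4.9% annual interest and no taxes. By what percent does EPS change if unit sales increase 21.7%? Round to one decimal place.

+92.5%

Contribution at this volume is 6,710 × $21.96 = $147,351.60.
EBIT = $147,351.60 − $85,500 = $61,851.60.
Interest = $27,293.00, so EBIT − I = $34,558.60.
DCL = total CM / (EBIT − I) = $147,351.60 / $34,558.60 = 4.2638.
EPS therefore changes by 4.2638 × (+21.7%) = +92.5%.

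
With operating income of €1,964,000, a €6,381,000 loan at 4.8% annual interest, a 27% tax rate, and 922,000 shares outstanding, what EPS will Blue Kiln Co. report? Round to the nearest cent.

Pre-tax income = €1,964,000 − €306,288.00 = €1,657,712.00.
After tax at 27%: net income = €1,657,712.00 × 0.73 = €1,210,129.76.
Per share: €1,210,129.76 / 922,000 shares = €1.31.

€1.31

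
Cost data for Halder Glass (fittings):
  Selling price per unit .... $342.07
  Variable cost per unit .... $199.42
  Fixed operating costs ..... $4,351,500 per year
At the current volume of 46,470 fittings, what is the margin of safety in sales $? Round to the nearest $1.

$5,461,239

Contribution margin per unit = $342.07 − $199.42 = $142.65. Break-even units = $4,351,500 ÷ $142.65 = 30,504.73; break-even revenue = 30,504.73 × $342.07 = $10,434,753.63.
Actual sales revenue = 46,470 × $342.07 = $15,895,992.90.
Margin of safety = $15,895,992.90 − $10,434,753.63 = $5,461,239.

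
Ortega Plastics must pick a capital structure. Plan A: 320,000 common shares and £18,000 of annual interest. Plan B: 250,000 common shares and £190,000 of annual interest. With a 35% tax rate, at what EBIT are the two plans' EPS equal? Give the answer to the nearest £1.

At indifference, (EBIT − 18,000)(1 − t)/320,000 = (EBIT − 190,000)(1 − t)/250,000.
Cancelling (1 − t) and cross-multiplying: 250,000·(EBIT − 18,000) = 320,000·(EBIT − 190,000).
EBIT × (320,000 − 250,000) = 190,000 × 320,000 − 18,000 × 250,000 = 56,300,000,000, so EBIT = 56,300,000,000 ÷ 70,000 = 804,285.71.

£804,286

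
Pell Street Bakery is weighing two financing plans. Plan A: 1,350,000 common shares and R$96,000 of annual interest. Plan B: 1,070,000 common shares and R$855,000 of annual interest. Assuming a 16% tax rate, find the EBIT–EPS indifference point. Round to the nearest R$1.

R$3,755,464

Set EPS_A = EPS_B: (EBIT − R$96,000)(1 − 0.16) ÷ 1,350,000 = (EBIT − R$855,000)(1 − 0.16) ÷ 1,070,000.
The (1 − t) factor cancels: (EBIT − 96,000) × 1,070,000 = (EBIT − 855,000) × 1,350,000.
Solving, EBIT = (855,000·1,350,000 − 96,000·1,070,000) / (1,350,000 − 1,070,000) = 1,051,530,000,000 / 280,000 = 3,755,464.29.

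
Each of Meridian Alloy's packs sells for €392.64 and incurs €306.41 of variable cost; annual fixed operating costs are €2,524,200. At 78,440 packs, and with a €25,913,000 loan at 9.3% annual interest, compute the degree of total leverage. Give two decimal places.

3.70

Contribution at this volume is 78,440 × €86.23 = €6,763,881.20.
Subtracting fixed costs: EBIT = €6,763,881.20 − €2,524,200 = €4,239,681.20. Interest = €2,409,909.00, so EBIT − I = €1,829,772.20.
DCL = contribution ÷ (EBIT − I) = €6,763,881.20 ÷ €1,829,772.20 = 3.6966.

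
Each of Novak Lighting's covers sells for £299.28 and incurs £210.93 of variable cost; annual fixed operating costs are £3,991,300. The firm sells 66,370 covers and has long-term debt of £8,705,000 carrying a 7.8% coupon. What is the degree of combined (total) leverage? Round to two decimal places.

Total contribution margin = 66,370 × £88.35 = £5,863,789.50.
Subtracting fixed costs: EBIT = £5,863,789.50 − £3,991,300 = £1,872,489.50. Interest = £678,990.00, so EBIT − I = £1,193,499.50.
DCL = contribution ÷ (EBIT − I) = £5,863,789.50 ÷ £1,193,499.50 = 4.9131.

4.91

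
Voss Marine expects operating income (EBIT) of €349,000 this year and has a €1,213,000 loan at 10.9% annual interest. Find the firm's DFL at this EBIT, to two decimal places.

1.61

Interest = €132,217.00.
Degree of financial leverage = EBIT / (EBIT − interest) = €349,000 / €216,783.00 = 1.6099.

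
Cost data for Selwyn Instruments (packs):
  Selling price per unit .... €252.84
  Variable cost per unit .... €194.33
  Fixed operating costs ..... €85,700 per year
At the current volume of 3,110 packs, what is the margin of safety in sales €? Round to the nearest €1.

Each unit contributes €252.84 − €194.33 = €58.51. Break-even units = €85,700 ÷ €58.51 = 1,464.71; break-even revenue = 1,464.71 × €252.84 = €370,336.49.
Current sales = 3,110 × €252.84 = €786,332.40.
Margin of safety = €786,332.40 − €370,336.49 = €415,996.

€415,996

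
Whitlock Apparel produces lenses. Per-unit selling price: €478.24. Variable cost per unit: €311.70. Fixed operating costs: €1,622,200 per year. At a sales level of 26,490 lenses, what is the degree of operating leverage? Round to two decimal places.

1.58

Contribution at this volume is 26,490 × €166.54 = €4,411,644.60.
Operating income = contribution − fixed costs = €4,411,644.60 − €1,622,200 = €2,789,444.60.
So DOL = total CM / EBIT = €4,411,644.60 / €2,789,444.60 = 1.5815.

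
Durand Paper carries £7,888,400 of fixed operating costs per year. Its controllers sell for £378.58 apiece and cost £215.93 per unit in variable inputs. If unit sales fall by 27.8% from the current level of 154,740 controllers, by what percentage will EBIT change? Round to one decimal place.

Total contribution margin = 154,740 × £162.65 = £25,168,461.00.
EBIT = £25,168,461.00 − £7,888,400 = £17,280,061.00.
Degree of operating leverage = £25,168,461.00 / £17,280,061.00 = 1.4565.
So EBIT moves 1.4565 × (-27.8%) = -40.5%.

-40.5%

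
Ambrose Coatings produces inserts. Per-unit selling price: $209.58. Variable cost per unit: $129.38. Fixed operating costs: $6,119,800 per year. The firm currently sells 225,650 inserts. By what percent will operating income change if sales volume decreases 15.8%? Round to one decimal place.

-23.9%

At 225,650 units, contribution = 225,650 × $80.20 = $18,097,130.00.
Operating income = contribution − fixed costs = $18,097,130.00 − $6,119,800 = $11,977,330.00.
So DOL = total CM / EBIT = $18,097,130.00 / $11,977,330.00 = 1.5109.
So EBIT moves 1.5109 × (-15.8%) = -23.9%.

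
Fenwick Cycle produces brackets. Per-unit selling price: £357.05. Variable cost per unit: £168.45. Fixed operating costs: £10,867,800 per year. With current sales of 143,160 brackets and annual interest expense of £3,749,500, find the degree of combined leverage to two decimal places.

2.18

Contribution at this volume is 143,160 × £188.60 = £26,999,976.00.
Operating income = contribution − fixed costs = £26,999,976.00 − £10,867,800 = £16,132,176.00. Interest = £3,749,500.00.
DOL = £26,999,976.00 ÷ £16,132,176.00 = 1.6737; DFL = £16,132,176.00 ÷ £12,382,676.00 = 1.3028.
Combined leverage = 1.6737 × 1.3028 = 2.1805.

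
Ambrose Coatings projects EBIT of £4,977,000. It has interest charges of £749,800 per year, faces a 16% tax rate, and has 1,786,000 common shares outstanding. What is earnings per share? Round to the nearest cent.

Pre-tax income = £4,977,000 − £749,800.00 = £4,227,200.00.
After tax at 16%: net income = £4,227,200.00 × 0.84 = £3,550,848.00.
Per share: £3,550,848.00 / 1,786,000 shares = £1.99.

£1.99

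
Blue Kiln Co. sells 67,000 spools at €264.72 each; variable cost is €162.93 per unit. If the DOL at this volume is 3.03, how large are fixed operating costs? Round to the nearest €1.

Total contribution margin = 67,000 × €101.79 = €6,819,930.00.
Since DOL = CM ÷ EBIT, EBIT = €6,819,930.00 ÷ 3.03 = €2,250,801.98.
And FC = contribution − EBIT = €6,819,930.00 − €2,250,801.98 = €4,569,128.

€4,569,128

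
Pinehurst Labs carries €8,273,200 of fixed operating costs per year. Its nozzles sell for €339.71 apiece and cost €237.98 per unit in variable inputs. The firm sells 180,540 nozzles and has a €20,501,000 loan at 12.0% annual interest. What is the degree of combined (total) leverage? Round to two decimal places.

Contribution at this volume is 180,540 × €101.73 = €18,366,334.20.
EBIT = €18,366,334.20 − €8,273,200 = €10,093,134.20. Interest = €2,460,120.00, so EBIT − I = €7,633,014.20.
DCL = contribution ÷ (EBIT − I) = €18,366,334.20 ÷ €7,633,014.20 = 2.4062.

2.41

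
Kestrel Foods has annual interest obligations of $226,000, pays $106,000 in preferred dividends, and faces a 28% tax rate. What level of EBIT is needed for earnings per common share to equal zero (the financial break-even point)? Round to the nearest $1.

$373,222

Preferred dividends are paid after tax, so their pre-tax equivalent is $106,000 ÷ (1 − 0.28) = $147,222.22.
EPS = 0 when EBIT covers interest plus the pre-tax preferred burden: $226,000 + $147,222.22 = $373,222.22.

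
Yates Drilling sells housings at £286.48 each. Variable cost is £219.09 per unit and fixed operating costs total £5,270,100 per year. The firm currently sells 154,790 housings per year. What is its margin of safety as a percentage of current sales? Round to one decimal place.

Contribution margin per unit = £286.48 − £219.09 = £67.39. Break-even units = £5,270,100 ÷ £67.39 = 78,203.00; break-even revenue = 78,203.00 × £286.48 = £22,403,594.72.
Current sales = 154,790 × £286.48 = £44,344,239.20.
Margin of safety = (£44,344,239.20 − £22,403,594.72) ÷ £44,344,239.20 = 49.5%.

49.5%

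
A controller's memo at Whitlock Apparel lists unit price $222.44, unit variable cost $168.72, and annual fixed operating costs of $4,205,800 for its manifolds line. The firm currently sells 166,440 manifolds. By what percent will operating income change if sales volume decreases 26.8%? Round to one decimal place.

-50.6%

At 166,440 units, contribution = 166,440 × $53.72 = $8,941,156.80.
Operating income = contribution − fixed costs = $8,941,156.80 − $4,205,800 = $4,735,356.80.
Degree of operating leverage = $8,941,156.80 / $4,735,356.80 = 1.8882.
So EBIT moves 1.8882 × (-26.8%) = -50.6%.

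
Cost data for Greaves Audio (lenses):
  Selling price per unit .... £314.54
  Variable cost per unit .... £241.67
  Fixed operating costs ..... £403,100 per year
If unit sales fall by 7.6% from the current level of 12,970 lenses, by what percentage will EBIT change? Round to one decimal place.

Total contribution margin = 12,970 × £72.87 = £945,123.90.
Subtracting fixed costs: EBIT = £945,123.90 − £403,100 = £542,023.90.
So DOL = total CM / EBIT = £945,123.90 / £542,023.90 = 1.7437.
%ΔEBIT = DOL × %ΔSales = 1.7437 × -7.6% = -13.3%.

-13.3%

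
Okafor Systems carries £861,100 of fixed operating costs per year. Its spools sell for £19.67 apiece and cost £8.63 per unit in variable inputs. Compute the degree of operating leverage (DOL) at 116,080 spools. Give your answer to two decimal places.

Total contribution margin = 116,080 × £11.04 = £1,281,523.20.
Subtracting fixed costs: EBIT = £1,281,523.20 − £861,100 = £420,423.20.
So DOL = total CM / EBIT = £1,281,523.20 / £420,423.20 = 3.0482.

3.05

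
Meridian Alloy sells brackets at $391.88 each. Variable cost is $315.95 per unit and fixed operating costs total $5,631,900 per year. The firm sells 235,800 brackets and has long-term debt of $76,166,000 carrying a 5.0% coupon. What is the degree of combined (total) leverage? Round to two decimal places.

At 235,800 units, contribution = 235,800 × $75.93 = $17,904,294.00.
Subtracting fixed costs: EBIT = $17,904,294.00 − $5,631,900 = $12,272,394.00. Interest = $3,808,300.00.
DOL = $17,904,294.00 ÷ $12,272,394.00 = 1.4589; DFL = $12,272,394.00 ÷ $8,464,094.00 = 1.4499.
Combined leverage = 1.4589 × 1.4499 = 2.1153.

2.12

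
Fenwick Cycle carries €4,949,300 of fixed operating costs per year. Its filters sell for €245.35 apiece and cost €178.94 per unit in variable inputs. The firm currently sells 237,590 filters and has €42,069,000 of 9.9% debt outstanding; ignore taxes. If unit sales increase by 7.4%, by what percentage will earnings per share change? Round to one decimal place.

+17.5%

Contribution at this volume is 237,590 × €66.41 = €15,778,351.90.
Subtracting fixed costs: EBIT = €15,778,351.90 − €4,949,300 = €10,829,051.90.
After interest of €4,164,831.00, pre-tax earnings = €6,664,220.90.
DCL = total CM / (EBIT − I) = €15,778,351.90 / €6,664,220.90 = 2.3676.
%ΔEPS = DCL × %ΔSales = 2.3676 × +7.4% = +17.5%.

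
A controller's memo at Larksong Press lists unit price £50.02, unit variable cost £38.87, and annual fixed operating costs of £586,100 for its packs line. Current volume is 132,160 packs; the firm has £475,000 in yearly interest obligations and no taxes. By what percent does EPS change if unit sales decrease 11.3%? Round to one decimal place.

At 132,160 units, contribution = 132,160 × £11.15 = £1,473,584.00.
Operating income = contribution − fixed costs = £1,473,584.00 − £586,100 = £887,484.00.
Interest = £475,000.00, so EBIT − I = £412,484.00.
Degree of combined leverage = contribution ÷ (EBIT − I) = £1,473,584.00 ÷ £412,484.00 = 3.5725.
%ΔEPS = DCL × %ΔSales = 3.5725 × -11.3% = -40.4%.

-40.4%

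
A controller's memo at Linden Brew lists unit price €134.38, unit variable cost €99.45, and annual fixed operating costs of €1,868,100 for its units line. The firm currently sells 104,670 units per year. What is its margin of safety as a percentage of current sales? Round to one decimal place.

48.9%

Each unit contributes €134.38 − €99.45 = €34.93. Break-even units = €1,868,100 ÷ €34.93 = 53,481.25; break-even revenue = 53,481.25 × €134.38 = €7,186,810.13.
Actual sales revenue = 104,670 × €134.38 = €14,065,554.60.
Margin of safety = (€14,065,554.60 − €7,186,810.13) ÷ €14,065,554.60 = 48.9%.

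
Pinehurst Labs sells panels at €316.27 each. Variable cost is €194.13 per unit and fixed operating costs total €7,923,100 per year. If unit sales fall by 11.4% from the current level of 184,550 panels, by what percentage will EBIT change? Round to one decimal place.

-17.6%

Contribution at this volume is 184,550 × €122.14 = €22,540,937.00.
Operating income = contribution − fixed costs = €22,540,937.00 − €7,923,100 = €14,617,837.00.
So DOL = total CM / EBIT = €22,540,937.00 / €14,617,837.00 = 1.5420.
Operating income changes by 1.5420 × -11.4% = -17.6%.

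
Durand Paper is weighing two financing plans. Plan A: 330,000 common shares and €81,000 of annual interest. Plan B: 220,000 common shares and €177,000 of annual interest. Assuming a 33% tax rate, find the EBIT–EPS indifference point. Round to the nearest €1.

€369,000

At indifference, (EBIT − 81,000)(1 − t)/330,000 = (EBIT − 177,000)(1 − t)/220,000.
The (1 − t) factor cancels: (EBIT − 81,000) × 220,000 = (EBIT − 177,000) × 330,000.
Solving, EBIT = (177,000·330,000 − 81,000·220,000) / (330,000 − 220,000) = 40,590,000,000 / 110,000 = 369,000.00.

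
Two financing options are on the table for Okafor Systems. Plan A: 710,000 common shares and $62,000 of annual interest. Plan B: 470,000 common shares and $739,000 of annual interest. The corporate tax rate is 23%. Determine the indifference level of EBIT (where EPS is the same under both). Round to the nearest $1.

$2,064,792

Set EPS_A = EPS_B: (EBIT − $62,000)(1 − 0.23) ÷ 710,000 = (EBIT − $739,000)(1 − 0.23) ÷ 470,000.
Cancelling (1 − t) and cross-multiplying: 470,000·(EBIT − 62,000) = 710,000·(EBIT − 739,000).
EBIT × (710,000 − 470,000) = 739,000 × 710,000 − 62,000 × 470,000 = 495,550,000,000, so EBIT = 495,550,000,000 ÷ 240,000 = 2,064,791.67.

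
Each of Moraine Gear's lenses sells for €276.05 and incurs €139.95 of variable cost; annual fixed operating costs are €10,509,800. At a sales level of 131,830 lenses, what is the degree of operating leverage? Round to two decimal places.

At 131,830 units, contribution = 131,830 × €136.10 = €17,942,063.00.
EBIT = €17,942,063.00 − €10,509,800 = €7,432,263.00.
So DOL = total CM / EBIT = €17,942,063.00 / €7,432,263.00 = 2.4141.

2.41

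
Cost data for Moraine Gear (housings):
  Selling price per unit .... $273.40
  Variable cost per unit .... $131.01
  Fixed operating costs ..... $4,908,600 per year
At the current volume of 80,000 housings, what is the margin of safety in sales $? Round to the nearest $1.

Unit CM = price − variable cost = $273.40 − $131.01 = $142.39. Break-even units = $4,908,600 ÷ $142.39 = 34,472.93; break-even revenue = 34,472.93 × $273.40 = $9,424,898.10.
Current sales = 80,000 × $273.40 = $21,872,000.00.
Margin of safety = $21,872,000.00 − $9,424,898.10 = $12,447,102.

$12,447,102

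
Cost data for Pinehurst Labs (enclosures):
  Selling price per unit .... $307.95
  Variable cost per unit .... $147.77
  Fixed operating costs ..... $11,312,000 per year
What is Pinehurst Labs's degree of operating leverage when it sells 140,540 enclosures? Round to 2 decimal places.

Total contribution margin = 140,540 × $160.18 = $22,511,697.20.
Subtracting fixed costs: EBIT = $22,511,697.20 − $11,312,000 = $11,199,697.20.
Degree of operating leverage = $22,511,697.20 / $11,199,697.20 = 2.0100.

2.01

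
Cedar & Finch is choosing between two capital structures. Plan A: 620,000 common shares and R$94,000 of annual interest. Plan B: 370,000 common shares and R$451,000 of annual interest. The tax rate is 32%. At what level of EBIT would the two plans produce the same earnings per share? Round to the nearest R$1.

Set EPS_A = EPS_B: (EBIT − R$94,000)(1 − 0.32) ÷ 620,000 = (EBIT − R$451,000)(1 − 0.32) ÷ 370,000.
The (1 − t) factor cancels: (EBIT − 94,000) × 370,000 = (EBIT − 451,000) × 620,000.
EBIT × (620,000 − 370,000) = 451,000 × 620,000 − 94,000 × 370,000 = 244,840,000,000, so EBIT = 244,840,000,000 ÷ 250,000 = 979,360.00.

R$979,360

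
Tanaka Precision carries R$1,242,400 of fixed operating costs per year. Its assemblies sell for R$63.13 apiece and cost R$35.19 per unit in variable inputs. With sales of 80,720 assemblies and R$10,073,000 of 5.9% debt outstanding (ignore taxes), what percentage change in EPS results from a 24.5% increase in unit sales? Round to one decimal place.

At 80,720 units, contribution = 80,720 × R$27.94 = R$2,255,316.80.
Operating income = contribution − fixed costs = R$2,255,316.80 − R$1,242,400 = R$1,012,916.80.
Interest = R$594,307.00, so EBIT − I = R$418,609.80.
Degree of combined leverage = contribution ÷ (EBIT − I) = R$2,255,316.80 ÷ R$418,609.80 = 5.3876.
%ΔEPS = DCL × %ΔSales = 5.3876 × +24.5% = +132.0%.

+132.0%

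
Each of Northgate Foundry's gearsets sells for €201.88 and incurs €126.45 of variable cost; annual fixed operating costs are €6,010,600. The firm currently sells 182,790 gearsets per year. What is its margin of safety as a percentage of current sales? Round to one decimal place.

56.4%

Contribution margin per unit = €201.88 − €126.45 = €75.43. Break-even units = €6,010,600 ÷ €75.43 = 79,684.48; break-even revenue = 79,684.48 × €201.88 = €16,086,701.95.
Current sales = 182,790 × €201.88 = €36,901,645.20.
Margin of safety = (€36,901,645.20 − €16,086,701.95) ÷ €36,901,645.20 = 56.4%.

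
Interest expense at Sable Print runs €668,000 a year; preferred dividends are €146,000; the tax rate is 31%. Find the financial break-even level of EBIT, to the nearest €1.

Grossing the preferred dividend up to pre-tax terms: €146,000 / (1 − 0.31) = €211,594.20.
EPS = 0 when EBIT covers interest plus the pre-tax preferred burden: €668,000 + €211,594.20 = €879,594.20.

€879,594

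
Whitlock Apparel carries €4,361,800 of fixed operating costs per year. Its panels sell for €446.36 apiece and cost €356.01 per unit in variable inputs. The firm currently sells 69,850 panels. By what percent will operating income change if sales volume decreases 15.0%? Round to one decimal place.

At 69,850 units, contribution = 69,850 × €90.35 = €6,310,947.50.
EBIT = €6,310,947.50 − €4,361,800 = €1,949,147.50.
Degree of operating leverage = €6,310,947.50 / €1,949,147.50 = 3.2378.
%ΔEBIT = DOL × %ΔSales = 3.2378 × -15.0% = -48.6%.

-48.6%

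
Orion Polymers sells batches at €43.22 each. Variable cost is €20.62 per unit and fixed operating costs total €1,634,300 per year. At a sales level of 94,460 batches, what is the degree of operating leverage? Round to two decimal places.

4.27

Contribution at this volume is 94,460 × €22.60 = €2,134,796.00.
EBIT = €2,134,796.00 − €1,634,300 = €500,496.00.
Degree of operating leverage = €2,134,796.00 / €500,496.00 = 4.2654.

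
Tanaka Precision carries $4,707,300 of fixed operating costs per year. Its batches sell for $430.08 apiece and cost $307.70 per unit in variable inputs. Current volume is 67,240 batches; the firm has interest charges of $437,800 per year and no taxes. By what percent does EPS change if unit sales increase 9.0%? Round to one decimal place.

+24.0%

At 67,240 units, contribution = 67,240 × $122.38 = $8,228,831.20.
Operating income = contribution − fixed costs = $8,228,831.20 − $4,707,300 = $3,521,531.20.
After interest of $437,800.00, pre-tax earnings = $3,083,731.20.
DCL = total CM / (EBIT − I) = $8,228,831.20 / $3,083,731.20 = 2.6685.
%ΔEPS = DCL × %ΔSales = 2.6685 × +9.0% = +24.0%.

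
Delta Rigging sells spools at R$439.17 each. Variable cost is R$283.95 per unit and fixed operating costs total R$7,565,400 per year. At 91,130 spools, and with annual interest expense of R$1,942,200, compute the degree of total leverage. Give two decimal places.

Total contribution margin = 91,130 × R$155.22 = R$14,145,198.60.
EBIT = R$14,145,198.60 − R$7,565,400 = R$6,579,798.60. Interest = R$1,942,200.00, so EBIT − I = R$4,637,598.60.
DCL = contribution ÷ (EBIT − I) = R$14,145,198.60 ÷ R$4,637,598.60 = 3.0501.

3.05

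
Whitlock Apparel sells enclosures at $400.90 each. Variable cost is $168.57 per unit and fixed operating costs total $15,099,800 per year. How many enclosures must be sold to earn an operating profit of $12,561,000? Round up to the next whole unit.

Contribution margin per unit = $400.90 − $168.57 = $232.33.
Units = (FC + target) / CM = ($15,099,800 + $12,561,000) / $232.33 = 119,058.24, so 119,059 enclosures.

119,059 enclosures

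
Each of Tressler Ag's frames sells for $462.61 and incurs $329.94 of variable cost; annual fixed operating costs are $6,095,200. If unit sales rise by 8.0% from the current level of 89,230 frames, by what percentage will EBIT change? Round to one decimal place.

+16.5%

At 89,230 units, contribution = 89,230 × $132.67 = $11,838,144.10.
EBIT = $11,838,144.10 − $6,095,200 = $5,742,944.10.
DOL = contribution ÷ EBIT = $11,838,144.10 ÷ $5,742,944.10 = 2.0613.
Operating income changes by 2.0613 × +8.0% = +16.5%.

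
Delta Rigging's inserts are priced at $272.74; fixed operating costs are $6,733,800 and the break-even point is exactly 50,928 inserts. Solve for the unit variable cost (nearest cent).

At break-even, FC = Q × (P − VC), so P − VC = $6,733,800 ÷ 50,928 = $132.2220.
Hence VC = price − CM = $272.74 − $132.2220 = $140.52.

$140.52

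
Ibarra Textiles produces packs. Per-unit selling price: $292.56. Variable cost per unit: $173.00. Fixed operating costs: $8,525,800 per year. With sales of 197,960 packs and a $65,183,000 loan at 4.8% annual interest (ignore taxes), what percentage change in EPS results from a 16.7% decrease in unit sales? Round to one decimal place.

-32.9%

At 197,960 units, contribution = 197,960 × $119.56 = $23,668,097.60.
Subtracting fixed costs: EBIT = $23,668,097.60 − $8,525,800 = $15,142,297.60.
Interest = $3,128,784.00, so EBIT − I = $12,013,513.60.
DCL = total CM / (EBIT − I) = $23,668,097.60 / $12,013,513.60 = 1.9701.
EPS therefore changes by 1.9701 × (-16.7%) = -32.9%.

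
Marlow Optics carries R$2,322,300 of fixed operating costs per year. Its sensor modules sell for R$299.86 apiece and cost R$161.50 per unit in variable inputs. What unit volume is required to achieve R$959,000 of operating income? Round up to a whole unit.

23,716 sensor modules

Unit CM = price − variable cost = R$299.86 − R$161.50 = R$138.36.
Need Q such that Q × R$138.36 − R$2,322,300 = R$959,000, i.e. Q = R$3,281,300 / R$138.36 = 23,715.67 → 23,716.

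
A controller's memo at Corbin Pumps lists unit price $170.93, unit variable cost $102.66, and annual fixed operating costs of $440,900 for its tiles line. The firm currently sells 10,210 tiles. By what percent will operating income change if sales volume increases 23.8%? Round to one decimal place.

At 10,210 units, contribution = 10,210 × $68.27 = $697,036.70.
Subtracting fixed costs: EBIT = $697,036.70 − $440,900 = $256,136.70.
DOL = contribution ÷ EBIT = $697,036.70 ÷ $256,136.70 = 2.7213.
Operating income changes by 2.7213 × +23.8% = +64.8%.

+64.8%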